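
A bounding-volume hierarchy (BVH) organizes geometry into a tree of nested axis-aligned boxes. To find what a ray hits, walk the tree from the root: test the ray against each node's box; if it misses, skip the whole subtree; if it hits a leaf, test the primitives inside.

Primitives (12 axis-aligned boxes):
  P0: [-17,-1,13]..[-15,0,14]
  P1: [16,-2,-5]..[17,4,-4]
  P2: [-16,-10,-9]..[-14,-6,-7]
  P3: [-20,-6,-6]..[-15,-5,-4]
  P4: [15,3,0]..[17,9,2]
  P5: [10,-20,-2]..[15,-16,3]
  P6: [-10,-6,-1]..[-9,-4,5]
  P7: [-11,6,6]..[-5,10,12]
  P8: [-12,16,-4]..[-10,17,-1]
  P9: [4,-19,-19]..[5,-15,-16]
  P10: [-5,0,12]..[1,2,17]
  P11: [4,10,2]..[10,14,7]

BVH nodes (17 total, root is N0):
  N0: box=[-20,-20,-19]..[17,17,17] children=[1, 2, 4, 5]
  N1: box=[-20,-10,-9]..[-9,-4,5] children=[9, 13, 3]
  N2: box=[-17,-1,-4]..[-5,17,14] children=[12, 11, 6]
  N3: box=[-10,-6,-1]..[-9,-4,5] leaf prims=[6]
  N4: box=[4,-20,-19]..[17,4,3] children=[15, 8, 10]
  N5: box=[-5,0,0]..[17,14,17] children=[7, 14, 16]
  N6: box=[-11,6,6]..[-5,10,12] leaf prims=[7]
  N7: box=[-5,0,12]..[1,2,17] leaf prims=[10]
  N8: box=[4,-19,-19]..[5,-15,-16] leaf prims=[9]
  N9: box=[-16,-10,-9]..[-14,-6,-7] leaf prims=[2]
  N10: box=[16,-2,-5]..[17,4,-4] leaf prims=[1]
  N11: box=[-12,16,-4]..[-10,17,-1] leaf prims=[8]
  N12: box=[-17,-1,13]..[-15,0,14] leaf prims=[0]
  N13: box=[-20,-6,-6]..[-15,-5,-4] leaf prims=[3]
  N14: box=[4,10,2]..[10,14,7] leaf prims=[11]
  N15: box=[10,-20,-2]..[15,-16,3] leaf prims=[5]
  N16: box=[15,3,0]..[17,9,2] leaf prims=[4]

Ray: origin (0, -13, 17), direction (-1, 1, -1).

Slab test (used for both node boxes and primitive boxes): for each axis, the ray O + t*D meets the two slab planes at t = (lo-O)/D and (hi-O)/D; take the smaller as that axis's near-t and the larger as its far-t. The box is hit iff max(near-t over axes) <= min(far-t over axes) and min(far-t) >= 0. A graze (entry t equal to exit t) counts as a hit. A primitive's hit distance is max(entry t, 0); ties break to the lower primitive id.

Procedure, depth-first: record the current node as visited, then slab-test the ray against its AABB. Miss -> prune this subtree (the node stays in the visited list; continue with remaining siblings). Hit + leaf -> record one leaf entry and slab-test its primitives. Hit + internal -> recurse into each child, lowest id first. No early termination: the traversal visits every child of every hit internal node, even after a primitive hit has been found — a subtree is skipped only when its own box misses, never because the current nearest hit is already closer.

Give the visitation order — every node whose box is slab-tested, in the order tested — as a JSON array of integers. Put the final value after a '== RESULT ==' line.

Trace the traversal:
N0 x:[-17,20] y:[-7,30] z:[0,36] -> hit [0,20], descend [1, 2, 4, 5]
  N1 x:[9,20] y:[3,9] z:[12,26] -> miss, prune
  N2 x:[5,17] y:[12,30] z:[3,21] -> hit [12,17], descend [6, 11, 12]
    N6 x:[5,11] y:[19,23] z:[5,11] -> miss, prune
    N11 x:[10,12] y:[29,30] z:[18,21] -> miss, prune
    N12 x:[15,17] y:[12,13] z:[3,4] -> miss, prune
  N4 x:[-17,-4] y:[-7,17] z:[14,36] -> miss, prune
  N5 x:[-17,5] y:[13,27] z:[0,17] -> miss, prune

Summary -> nodes [0, 1, 2, 6, 11, 12, 4, 5]; box-tests=8; leaf-entries=0; first=miss

== RESULT ==
[0, 1, 2, 6, 11, 12, 4, 5]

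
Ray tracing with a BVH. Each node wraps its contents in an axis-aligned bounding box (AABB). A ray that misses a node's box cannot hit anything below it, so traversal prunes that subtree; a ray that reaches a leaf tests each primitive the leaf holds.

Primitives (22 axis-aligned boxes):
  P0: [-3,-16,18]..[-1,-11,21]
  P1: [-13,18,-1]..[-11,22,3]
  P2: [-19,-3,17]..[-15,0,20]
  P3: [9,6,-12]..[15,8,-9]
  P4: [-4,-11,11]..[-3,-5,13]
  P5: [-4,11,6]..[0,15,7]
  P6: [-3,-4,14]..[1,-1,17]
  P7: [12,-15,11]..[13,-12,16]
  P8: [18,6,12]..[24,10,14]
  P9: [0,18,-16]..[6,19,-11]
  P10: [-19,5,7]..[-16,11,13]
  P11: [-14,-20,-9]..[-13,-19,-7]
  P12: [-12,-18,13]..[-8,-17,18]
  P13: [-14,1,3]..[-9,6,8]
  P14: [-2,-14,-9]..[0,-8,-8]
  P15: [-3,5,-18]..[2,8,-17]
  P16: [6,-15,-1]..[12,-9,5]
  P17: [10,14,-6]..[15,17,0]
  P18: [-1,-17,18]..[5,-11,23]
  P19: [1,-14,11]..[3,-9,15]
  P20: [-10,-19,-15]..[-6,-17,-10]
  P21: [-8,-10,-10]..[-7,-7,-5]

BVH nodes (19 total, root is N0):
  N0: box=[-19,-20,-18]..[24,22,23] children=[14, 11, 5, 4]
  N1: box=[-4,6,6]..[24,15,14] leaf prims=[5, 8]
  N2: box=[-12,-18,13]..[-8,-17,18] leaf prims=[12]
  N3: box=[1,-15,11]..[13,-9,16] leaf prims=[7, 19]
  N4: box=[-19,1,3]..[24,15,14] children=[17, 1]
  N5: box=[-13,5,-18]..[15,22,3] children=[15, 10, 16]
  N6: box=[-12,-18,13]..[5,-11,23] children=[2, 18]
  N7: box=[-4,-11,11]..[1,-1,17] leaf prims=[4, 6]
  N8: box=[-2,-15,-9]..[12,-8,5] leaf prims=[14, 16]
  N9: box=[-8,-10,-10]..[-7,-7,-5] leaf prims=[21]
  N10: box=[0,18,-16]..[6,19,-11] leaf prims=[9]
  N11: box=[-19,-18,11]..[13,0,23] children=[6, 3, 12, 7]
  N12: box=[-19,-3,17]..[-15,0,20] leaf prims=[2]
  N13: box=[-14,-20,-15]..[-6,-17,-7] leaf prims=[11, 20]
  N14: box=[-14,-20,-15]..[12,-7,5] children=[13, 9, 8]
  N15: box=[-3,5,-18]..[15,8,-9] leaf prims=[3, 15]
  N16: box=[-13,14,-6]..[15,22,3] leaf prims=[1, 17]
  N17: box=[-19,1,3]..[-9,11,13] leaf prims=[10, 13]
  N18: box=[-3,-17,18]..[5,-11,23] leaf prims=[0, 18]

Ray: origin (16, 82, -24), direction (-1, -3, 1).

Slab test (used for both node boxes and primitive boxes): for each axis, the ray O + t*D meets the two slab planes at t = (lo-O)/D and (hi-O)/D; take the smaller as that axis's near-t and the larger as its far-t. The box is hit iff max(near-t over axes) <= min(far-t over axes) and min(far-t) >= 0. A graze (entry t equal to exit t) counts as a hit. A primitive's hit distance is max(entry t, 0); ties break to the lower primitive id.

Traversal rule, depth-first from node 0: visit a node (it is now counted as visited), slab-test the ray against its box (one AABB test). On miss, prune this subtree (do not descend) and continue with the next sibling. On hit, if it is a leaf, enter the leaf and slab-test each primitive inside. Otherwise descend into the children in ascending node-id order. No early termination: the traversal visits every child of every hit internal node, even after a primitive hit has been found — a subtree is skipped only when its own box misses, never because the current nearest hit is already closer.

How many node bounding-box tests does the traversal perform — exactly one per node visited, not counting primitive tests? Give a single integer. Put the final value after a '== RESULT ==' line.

Trace the traversal:
N0 x:[-8,35] y:[20,34] z:[6,47] -> hit [20,34], descend [4, 5, 11, 14]
  N4 x:[-8,35] y:[67/3,27] z:[27,38] -> hit [27,27], descend [1, 17]
    N1 x:[-8,20] y:[67/3,76/3] z:[30,38] -> miss, prune
    N17 x:[25,35] y:[71/3,27] z:[27,37] -> hit [27,27] leaf, test {P10(miss), P13@t=27}
  N5 x:[1,29] y:[20,77/3] z:[6,27] -> hit [20,77/3], descend [10, 15, 16]
    N10 x:[10,16] y:[21,64/3] z:[8,13] -> miss, prune
    N15 x:[1,19] y:[74/3,77/3] z:[6,15] -> miss, prune
    N16 x:[1,29] y:[20,68/3] z:[18,27] -> hit [20,68/3] leaf, test {P1(miss), P17(miss)}
  N11 x:[3,35] y:[82/3,100/3] z:[35,47] -> miss, prune
  N14 x:[4,30] y:[89/3,34] z:[9,29] -> miss, prune

order=[0, 4, 1, 17, 5, 10, 15, 16, 11, 14]  |boxes|=10  |leaves|=2  hit=P13

== RESULT ==
10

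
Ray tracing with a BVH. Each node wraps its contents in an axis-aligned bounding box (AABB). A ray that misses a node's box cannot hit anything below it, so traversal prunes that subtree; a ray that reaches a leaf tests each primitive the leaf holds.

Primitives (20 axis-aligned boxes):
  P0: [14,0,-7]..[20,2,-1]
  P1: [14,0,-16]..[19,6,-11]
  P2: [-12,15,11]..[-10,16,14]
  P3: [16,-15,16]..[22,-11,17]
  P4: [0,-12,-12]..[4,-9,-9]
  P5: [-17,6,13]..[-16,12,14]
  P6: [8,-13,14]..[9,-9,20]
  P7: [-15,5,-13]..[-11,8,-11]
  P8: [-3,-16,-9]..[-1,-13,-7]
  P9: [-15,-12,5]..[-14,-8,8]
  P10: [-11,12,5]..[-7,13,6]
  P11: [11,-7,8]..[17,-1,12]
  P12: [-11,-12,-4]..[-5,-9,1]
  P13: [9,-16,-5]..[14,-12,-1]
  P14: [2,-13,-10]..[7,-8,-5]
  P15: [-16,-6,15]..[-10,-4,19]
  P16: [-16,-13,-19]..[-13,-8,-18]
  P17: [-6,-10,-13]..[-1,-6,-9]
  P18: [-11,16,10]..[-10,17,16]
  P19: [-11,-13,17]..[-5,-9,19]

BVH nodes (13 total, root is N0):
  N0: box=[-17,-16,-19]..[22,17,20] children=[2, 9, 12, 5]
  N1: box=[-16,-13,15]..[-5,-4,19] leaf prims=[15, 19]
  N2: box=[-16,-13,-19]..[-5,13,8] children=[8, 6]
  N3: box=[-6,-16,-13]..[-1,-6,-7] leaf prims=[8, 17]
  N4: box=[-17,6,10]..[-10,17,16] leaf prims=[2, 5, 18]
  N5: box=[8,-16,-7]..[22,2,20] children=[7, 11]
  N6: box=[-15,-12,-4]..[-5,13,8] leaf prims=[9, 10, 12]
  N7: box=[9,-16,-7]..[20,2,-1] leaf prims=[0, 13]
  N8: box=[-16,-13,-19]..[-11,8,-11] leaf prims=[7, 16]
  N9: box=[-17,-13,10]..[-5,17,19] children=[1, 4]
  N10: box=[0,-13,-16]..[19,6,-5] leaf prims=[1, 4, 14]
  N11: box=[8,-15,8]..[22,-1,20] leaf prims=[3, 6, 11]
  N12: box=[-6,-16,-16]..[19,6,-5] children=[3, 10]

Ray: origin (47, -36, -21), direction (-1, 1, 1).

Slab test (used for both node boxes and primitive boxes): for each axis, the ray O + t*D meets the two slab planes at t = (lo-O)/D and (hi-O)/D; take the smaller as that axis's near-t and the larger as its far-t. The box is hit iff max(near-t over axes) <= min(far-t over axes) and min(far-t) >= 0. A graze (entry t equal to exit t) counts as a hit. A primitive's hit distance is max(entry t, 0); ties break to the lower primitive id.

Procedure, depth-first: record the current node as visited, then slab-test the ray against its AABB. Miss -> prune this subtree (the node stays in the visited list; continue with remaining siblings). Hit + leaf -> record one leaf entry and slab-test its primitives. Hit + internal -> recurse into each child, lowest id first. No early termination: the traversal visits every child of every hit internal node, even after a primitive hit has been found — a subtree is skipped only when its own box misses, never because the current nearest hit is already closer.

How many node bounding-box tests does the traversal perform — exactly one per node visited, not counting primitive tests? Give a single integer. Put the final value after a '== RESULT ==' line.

Traverse from the root:
N0 x:[25,64] y:[20,53] z:[2,41] -> hit [25,41], descend [2, 5, 9, 12]
  N2 x:[52,63] y:[23,49] z:[2,29] -> miss, prune
  N5 x:[25,39] y:[20,38] z:[14,41] -> hit [25,38], descend [7, 11]
    N7 x:[27,38] y:[20,38] z:[14,20] -> miss, prune
    N11 x:[25,39] y:[21,35] z:[29,41] -> hit [29,35] leaf, test {P3(miss), P6(miss), P11@t=30}
  N9 x:[52,64] y:[23,53] z:[31,40] -> miss, prune
  N12 x:[28,53] y:[20,42] z:[5,16] -> miss, prune

Visited [0, 2, 5, 7, 11, 9, 12]. Tests: 7 box, 1 leaf. Nearest: P11.

== RESULT ==
7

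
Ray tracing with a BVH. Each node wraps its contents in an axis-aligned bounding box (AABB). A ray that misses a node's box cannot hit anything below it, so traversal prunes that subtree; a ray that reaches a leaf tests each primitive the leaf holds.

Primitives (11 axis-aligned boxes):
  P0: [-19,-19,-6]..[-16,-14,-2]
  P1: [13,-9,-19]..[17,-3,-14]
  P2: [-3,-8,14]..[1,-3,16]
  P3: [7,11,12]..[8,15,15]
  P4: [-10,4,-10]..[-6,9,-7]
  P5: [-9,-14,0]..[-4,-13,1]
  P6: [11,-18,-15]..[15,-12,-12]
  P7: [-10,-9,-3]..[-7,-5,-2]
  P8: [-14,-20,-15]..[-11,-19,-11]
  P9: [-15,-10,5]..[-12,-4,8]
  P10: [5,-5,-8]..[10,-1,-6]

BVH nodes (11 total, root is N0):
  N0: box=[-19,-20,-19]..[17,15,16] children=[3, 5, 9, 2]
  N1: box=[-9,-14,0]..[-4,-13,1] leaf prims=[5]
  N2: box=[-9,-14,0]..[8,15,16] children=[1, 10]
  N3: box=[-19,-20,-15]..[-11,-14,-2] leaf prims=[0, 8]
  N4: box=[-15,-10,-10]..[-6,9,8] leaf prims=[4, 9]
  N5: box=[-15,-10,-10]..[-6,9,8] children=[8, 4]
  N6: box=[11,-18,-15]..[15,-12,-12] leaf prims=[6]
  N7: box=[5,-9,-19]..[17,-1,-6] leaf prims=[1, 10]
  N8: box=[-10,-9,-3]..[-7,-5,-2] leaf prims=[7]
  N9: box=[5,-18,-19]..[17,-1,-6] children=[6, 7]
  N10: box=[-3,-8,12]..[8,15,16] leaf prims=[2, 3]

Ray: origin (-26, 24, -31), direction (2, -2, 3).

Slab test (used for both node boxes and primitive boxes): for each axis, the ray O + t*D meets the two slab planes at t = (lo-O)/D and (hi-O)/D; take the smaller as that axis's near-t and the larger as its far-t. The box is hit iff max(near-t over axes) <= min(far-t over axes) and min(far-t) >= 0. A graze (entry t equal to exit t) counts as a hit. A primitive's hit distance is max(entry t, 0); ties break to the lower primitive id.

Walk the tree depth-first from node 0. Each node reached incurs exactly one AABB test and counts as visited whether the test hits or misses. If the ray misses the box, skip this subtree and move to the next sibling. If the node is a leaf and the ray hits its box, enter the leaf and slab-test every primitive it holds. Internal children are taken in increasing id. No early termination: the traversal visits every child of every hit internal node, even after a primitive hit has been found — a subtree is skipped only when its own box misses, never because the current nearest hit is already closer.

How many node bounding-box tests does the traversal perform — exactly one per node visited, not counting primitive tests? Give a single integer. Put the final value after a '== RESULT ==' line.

Walk:
N0 x:[7/2,43/2] y:[9/2,22] z:[4,47/3] -> hit [9/2,47/3], descend [2, 3, 5, 9]
  N2 x:[17/2,17] y:[9/2,19] z:[31/3,47/3] -> hit [31/3,47/3], descend [1, 10]
    N1 x:[17/2,11] y:[37/2,19] z:[31/3,32/3] -> miss, prune
    N10 x:[23/2,17] y:[9/2,16] z:[43/3,47/3] -> hit [43/3,47/3] leaf, test {P2(miss), P3(miss)}
  N3 x:[7/2,15/2] y:[19,22] z:[16/3,29/3] -> miss, prune
  N5 x:[11/2,10] y:[15/2,17] z:[7,13] -> hit [15/2,10], descend [4, 8]
    N4 x:[11/2,10] y:[15/2,17] z:[7,13] -> hit [15/2,10] leaf, test {P4@t=8, P9(miss)}
    N8 x:[8,19/2] y:[29/2,33/2] z:[28/3,29/3] -> miss, prune
  N9 x:[31/2,43/2] y:[25/2,21] z:[4,25/3] -> miss, prune

Visited [0, 2, 1, 10, 3, 5, 4, 8, 9]. Tests: 9 box, 2 leaf. Nearest: P4.

== RESULT ==
9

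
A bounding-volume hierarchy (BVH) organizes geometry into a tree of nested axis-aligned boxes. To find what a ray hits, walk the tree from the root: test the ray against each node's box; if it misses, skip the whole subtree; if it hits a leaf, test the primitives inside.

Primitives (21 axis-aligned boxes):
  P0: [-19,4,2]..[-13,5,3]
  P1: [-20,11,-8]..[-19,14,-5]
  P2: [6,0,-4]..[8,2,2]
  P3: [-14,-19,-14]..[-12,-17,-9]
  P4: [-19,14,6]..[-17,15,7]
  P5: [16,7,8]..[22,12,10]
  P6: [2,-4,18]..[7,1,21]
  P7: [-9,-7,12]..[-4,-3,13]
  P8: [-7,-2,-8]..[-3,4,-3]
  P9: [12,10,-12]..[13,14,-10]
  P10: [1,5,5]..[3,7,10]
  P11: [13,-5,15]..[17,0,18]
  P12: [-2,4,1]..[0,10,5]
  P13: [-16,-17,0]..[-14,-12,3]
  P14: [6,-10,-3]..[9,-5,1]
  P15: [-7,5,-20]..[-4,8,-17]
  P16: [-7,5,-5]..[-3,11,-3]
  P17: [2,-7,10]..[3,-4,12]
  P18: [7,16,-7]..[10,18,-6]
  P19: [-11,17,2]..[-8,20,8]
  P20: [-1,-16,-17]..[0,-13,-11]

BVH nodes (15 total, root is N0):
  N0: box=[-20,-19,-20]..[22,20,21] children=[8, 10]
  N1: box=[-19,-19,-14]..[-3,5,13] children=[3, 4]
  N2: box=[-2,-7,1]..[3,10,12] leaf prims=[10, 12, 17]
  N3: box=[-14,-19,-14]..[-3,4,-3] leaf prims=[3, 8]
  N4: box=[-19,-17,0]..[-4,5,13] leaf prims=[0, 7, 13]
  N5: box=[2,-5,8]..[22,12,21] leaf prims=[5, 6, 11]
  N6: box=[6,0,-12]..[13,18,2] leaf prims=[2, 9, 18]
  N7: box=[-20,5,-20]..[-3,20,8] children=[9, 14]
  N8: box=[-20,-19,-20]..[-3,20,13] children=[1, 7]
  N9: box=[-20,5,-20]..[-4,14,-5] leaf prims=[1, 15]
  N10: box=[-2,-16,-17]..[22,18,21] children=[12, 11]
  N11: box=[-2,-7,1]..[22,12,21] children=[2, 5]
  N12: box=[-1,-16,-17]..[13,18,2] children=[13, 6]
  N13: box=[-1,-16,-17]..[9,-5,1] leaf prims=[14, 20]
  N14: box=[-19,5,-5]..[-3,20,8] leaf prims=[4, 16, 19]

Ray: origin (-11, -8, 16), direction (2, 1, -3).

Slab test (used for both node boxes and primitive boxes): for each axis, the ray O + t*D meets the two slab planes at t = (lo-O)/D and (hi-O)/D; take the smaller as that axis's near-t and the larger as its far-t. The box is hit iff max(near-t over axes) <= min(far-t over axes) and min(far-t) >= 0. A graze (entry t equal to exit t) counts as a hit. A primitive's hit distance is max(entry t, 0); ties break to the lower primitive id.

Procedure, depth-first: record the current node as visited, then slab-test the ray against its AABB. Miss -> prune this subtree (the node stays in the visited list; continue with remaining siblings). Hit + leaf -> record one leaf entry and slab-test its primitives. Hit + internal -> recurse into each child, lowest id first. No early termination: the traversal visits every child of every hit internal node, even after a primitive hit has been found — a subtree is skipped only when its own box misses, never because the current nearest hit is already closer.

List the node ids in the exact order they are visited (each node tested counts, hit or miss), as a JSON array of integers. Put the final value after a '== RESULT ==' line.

Trace the traversal:
N0 x:[-9/2,33/2] y:[-11,28] z:[-5/3,12] -> hit [-5/3,12], descend [8, 10]
  N8 x:[-9/2,4] y:[-11,28] z:[1,12] -> hit [1,4], descend [1, 7]
    N1 x:[-4,4] y:[-11,13] z:[1,10] -> hit [1,4], descend [3, 4]
      N3 x:[-3/2,4] y:[-11,12] z:[19/3,10] -> miss, prune
      N4 x:[-4,7/2] y:[-9,13] z:[1,16/3] -> hit [1,7/2] leaf, test {P0(miss), P7@t=1, P13(miss)}
    N7 x:[-9/2,4] y:[13,28] z:[8/3,12] -> miss, prune
  N10 x:[9/2,33/2] y:[-8,26] z:[-5/3,11] -> hit [9/2,11], descend [11, 12]
    N11 x:[9/2,33/2] y:[1,20] z:[-5/3,5] -> hit [9/2,5], descend [2, 5]
      N2 x:[9/2,7] y:[1,18] z:[4/3,5] -> hit [9/2,5] leaf, test {P10(miss), P12(miss), P17(miss)}
      N5 x:[13/2,33/2] y:[3,20] z:[-5/3,8/3] -> miss, prune
    N12 x:[5,12] y:[-8,26] z:[14/3,11] -> hit [5,11], descend [6, 13]
      N6 x:[17/2,12] y:[8,26] z:[14/3,28/3] -> hit [17/2,28/3] leaf, test {P2(miss), P9(miss), P18(miss)}
      N13 x:[5,10] y:[-8,3] z:[5,11] -> miss, prune

order=[0, 8, 1, 3, 4, 7, 10, 11, 2, 5, 12, 6, 13]  |boxes|=13  |leaves|=3  hit=P7

== RESULT ==
[0, 8, 1, 3, 4, 7, 10, 11, 2, 5, 12, 6, 13]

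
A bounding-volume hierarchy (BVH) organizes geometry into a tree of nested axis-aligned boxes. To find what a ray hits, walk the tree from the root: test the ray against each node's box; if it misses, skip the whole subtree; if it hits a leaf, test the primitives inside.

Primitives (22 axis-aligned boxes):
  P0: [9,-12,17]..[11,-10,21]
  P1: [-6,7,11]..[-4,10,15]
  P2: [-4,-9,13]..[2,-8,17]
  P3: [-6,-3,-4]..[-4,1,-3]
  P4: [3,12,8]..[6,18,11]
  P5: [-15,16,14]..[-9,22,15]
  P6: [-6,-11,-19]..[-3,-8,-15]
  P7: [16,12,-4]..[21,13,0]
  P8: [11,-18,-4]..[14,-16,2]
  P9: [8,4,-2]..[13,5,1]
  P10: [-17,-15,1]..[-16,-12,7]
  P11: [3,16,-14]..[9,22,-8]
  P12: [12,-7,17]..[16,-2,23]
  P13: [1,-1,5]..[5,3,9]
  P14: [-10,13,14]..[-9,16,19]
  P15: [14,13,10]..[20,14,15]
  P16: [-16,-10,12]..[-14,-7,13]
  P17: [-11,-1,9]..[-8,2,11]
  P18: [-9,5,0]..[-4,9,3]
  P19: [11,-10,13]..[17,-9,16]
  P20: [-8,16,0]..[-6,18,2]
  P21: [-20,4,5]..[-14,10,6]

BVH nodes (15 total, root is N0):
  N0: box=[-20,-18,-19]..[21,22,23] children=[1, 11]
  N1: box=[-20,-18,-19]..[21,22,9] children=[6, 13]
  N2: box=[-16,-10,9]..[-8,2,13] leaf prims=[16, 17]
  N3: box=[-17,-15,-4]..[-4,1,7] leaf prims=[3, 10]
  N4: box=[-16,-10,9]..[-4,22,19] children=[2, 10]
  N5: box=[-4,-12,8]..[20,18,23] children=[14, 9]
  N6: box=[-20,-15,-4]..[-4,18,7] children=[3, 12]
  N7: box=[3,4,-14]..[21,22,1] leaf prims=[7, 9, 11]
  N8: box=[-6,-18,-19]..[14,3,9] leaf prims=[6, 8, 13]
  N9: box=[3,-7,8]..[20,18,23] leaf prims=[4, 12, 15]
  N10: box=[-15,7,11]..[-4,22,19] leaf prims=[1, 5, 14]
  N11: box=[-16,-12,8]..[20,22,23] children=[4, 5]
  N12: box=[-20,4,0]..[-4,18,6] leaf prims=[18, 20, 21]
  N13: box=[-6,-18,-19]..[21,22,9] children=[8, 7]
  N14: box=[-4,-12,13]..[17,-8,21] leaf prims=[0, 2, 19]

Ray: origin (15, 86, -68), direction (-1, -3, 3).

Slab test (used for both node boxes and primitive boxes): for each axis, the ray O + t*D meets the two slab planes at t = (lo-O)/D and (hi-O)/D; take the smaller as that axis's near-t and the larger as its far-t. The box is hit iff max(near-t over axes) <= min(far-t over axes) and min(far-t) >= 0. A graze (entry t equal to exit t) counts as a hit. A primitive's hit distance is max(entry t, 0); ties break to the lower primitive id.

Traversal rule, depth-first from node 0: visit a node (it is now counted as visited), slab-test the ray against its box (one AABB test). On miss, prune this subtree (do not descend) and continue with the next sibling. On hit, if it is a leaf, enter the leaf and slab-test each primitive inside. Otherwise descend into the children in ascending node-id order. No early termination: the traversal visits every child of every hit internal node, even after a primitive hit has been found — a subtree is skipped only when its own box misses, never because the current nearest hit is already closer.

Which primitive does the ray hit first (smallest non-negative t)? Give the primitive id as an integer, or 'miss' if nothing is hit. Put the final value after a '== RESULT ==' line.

Traverse from the root:
N0 x:[-6,35] y:[64/3,104/3] z:[49/3,91/3] -> hit [64/3,91/3], descend [1, 11]
  N1 x:[-6,35] y:[64/3,104/3] z:[49/3,77/3] -> hit [64/3,77/3], descend [6, 13]
    N6 x:[19,35] y:[68/3,101/3] z:[64/3,25] -> hit [68/3,25], descend [3, 12]
      N3 x:[19,32] y:[85/3,101/3] z:[64/3,25] -> miss, prune
      N12 x:[19,35] y:[68/3,82/3] z:[68/3,74/3] -> hit [68/3,74/3] leaf, test {P18(miss), P20@t=68/3, P21(miss)}
    N13 x:[-6,21] y:[64/3,104/3] z:[49/3,77/3] -> miss, prune
  N11 x:[-5,31] y:[64/3,98/3] z:[76/3,91/3] -> hit [76/3,91/3], descend [4, 5]
    N4 x:[19,31] y:[64/3,32] z:[77/3,29] -> hit [77/3,29], descend [2, 10]
      N2 x:[23,31] y:[28,32] z:[77/3,27] -> miss, prune
      N10 x:[19,30] y:[64/3,79/3] z:[79/3,29] -> hit [79/3,79/3] leaf, test {P1(miss), P5(miss), P14(miss)}
    N5 x:[-5,19] y:[68/3,98/3] z:[76/3,91/3] -> miss, prune

order=[0, 1, 6, 3, 12, 13, 11, 4, 2, 10, 5]  |boxes|=11  |leaves|=2  hit=P20

== RESULT ==
20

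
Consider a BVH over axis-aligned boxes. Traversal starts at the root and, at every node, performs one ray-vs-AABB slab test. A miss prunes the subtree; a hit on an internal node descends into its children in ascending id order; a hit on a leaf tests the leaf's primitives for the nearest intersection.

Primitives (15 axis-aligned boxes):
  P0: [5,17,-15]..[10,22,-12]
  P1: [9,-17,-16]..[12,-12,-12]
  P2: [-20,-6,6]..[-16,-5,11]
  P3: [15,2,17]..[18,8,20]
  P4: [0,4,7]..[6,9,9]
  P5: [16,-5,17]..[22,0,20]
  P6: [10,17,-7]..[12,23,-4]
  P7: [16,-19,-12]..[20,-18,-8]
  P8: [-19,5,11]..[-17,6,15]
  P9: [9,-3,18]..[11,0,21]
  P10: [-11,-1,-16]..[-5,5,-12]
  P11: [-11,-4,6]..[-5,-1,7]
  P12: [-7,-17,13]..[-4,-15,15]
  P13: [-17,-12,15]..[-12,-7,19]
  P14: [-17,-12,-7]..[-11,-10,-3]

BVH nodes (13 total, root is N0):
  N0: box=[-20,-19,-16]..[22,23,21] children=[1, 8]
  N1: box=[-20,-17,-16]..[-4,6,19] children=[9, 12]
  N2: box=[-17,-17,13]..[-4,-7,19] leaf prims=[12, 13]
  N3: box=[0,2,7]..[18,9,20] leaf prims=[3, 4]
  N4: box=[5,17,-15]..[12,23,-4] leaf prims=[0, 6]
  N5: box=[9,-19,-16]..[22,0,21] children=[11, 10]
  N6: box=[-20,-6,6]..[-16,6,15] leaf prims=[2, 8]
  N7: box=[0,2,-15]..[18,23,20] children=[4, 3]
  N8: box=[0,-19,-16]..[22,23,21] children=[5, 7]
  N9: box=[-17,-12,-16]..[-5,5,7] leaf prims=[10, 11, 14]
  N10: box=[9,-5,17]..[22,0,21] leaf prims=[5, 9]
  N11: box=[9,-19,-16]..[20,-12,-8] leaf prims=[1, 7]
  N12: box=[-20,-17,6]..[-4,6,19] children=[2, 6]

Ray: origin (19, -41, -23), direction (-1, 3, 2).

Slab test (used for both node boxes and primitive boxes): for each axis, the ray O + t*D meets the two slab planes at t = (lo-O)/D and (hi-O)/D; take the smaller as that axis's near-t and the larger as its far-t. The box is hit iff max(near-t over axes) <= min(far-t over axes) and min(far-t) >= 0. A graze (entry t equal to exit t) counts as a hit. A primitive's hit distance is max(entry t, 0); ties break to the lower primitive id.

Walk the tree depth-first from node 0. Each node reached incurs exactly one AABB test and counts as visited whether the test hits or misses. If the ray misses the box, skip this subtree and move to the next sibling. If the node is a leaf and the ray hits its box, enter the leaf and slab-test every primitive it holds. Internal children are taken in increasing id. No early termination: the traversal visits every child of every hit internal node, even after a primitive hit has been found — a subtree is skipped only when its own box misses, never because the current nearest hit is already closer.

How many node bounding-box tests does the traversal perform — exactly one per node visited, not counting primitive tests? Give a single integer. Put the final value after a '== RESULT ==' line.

Traverse from the root:
N0 x:[-3,39] y:[22/3,64/3] z:[7/2,22] -> hit [22/3,64/3], descend [1, 8]
  N1 x:[23,39] y:[8,47/3] z:[7/2,21] -> miss, prune
  N8 x:[-3,19] y:[22/3,64/3] z:[7/2,22] -> hit [22/3,19], descend [5, 7]
    N5 x:[-3,10] y:[22/3,41/3] z:[7/2,22] -> hit [22/3,10], descend [10, 11]
      N10 x:[-3,10] y:[12,41/3] z:[20,22] -> miss, prune
      N11 x:[-1,10] y:[22/3,29/3] z:[7/2,15/2] -> hit [22/3,15/2] leaf, test {P1(miss), P7(miss)}
    N7 x:[1,19] y:[43/3,64/3] z:[4,43/2] -> hit [43/3,19], descend [3, 4]
      N3 x:[1,19] y:[43/3,50/3] z:[15,43/2] -> hit [15,50/3] leaf, test {P3(miss), P4@t=15}
      N4 x:[7,14] y:[58/3,64/3] z:[4,19/2] -> miss, prune

Summary -> nodes [0, 1, 8, 5, 10, 11, 7, 3, 4]; box-tests=9; leaf-entries=2; first=P4

== RESULT ==
9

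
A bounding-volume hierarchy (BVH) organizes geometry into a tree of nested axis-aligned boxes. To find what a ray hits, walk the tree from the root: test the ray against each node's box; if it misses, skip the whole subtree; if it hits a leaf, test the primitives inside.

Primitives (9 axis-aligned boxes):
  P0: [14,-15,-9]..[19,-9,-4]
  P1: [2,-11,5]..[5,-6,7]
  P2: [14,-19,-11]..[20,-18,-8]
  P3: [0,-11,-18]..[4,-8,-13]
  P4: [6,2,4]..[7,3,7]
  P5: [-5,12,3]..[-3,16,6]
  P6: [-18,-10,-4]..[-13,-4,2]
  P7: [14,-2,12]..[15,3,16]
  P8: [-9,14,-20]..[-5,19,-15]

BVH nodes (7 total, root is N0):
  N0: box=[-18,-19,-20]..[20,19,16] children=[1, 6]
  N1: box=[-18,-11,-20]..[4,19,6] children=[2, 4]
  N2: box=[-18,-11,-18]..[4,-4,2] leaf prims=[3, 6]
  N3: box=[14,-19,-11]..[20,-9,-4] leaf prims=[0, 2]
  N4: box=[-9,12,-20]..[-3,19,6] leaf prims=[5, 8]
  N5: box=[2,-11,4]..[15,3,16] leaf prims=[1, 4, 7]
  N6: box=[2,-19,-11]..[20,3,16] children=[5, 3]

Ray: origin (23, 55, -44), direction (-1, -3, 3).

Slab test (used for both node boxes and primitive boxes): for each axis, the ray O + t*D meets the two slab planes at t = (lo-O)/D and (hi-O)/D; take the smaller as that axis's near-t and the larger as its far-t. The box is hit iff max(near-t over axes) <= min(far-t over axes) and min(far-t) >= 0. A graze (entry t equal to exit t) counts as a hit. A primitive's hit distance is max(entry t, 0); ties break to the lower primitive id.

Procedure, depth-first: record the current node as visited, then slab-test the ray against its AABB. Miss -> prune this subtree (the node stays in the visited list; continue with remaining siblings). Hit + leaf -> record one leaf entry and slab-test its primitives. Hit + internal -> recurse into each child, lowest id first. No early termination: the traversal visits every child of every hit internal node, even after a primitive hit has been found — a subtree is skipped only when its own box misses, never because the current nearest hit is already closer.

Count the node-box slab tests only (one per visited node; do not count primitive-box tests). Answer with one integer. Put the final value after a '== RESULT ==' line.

Trace the traversal:
N0 x:[3,41] y:[12,74/3] z:[8,20] -> hit [12,20], descend [1, 6]
  N1 x:[19,41] y:[12,22] z:[8,50/3] -> miss, prune
  N6 x:[3,21] y:[52/3,74/3] z:[11,20] -> hit [52/3,20], descend [3, 5]
    N3 x:[3,9] y:[64/3,74/3] z:[11,40/3] -> miss, prune
    N5 x:[8,21] y:[52/3,22] z:[16,20] -> hit [52/3,20] leaf, test {P1(miss), P4(miss), P7(miss)}

Summary -> nodes [0, 1, 6, 3, 5]; box-tests=5; leaf-entries=1; first=miss

== RESULT ==
5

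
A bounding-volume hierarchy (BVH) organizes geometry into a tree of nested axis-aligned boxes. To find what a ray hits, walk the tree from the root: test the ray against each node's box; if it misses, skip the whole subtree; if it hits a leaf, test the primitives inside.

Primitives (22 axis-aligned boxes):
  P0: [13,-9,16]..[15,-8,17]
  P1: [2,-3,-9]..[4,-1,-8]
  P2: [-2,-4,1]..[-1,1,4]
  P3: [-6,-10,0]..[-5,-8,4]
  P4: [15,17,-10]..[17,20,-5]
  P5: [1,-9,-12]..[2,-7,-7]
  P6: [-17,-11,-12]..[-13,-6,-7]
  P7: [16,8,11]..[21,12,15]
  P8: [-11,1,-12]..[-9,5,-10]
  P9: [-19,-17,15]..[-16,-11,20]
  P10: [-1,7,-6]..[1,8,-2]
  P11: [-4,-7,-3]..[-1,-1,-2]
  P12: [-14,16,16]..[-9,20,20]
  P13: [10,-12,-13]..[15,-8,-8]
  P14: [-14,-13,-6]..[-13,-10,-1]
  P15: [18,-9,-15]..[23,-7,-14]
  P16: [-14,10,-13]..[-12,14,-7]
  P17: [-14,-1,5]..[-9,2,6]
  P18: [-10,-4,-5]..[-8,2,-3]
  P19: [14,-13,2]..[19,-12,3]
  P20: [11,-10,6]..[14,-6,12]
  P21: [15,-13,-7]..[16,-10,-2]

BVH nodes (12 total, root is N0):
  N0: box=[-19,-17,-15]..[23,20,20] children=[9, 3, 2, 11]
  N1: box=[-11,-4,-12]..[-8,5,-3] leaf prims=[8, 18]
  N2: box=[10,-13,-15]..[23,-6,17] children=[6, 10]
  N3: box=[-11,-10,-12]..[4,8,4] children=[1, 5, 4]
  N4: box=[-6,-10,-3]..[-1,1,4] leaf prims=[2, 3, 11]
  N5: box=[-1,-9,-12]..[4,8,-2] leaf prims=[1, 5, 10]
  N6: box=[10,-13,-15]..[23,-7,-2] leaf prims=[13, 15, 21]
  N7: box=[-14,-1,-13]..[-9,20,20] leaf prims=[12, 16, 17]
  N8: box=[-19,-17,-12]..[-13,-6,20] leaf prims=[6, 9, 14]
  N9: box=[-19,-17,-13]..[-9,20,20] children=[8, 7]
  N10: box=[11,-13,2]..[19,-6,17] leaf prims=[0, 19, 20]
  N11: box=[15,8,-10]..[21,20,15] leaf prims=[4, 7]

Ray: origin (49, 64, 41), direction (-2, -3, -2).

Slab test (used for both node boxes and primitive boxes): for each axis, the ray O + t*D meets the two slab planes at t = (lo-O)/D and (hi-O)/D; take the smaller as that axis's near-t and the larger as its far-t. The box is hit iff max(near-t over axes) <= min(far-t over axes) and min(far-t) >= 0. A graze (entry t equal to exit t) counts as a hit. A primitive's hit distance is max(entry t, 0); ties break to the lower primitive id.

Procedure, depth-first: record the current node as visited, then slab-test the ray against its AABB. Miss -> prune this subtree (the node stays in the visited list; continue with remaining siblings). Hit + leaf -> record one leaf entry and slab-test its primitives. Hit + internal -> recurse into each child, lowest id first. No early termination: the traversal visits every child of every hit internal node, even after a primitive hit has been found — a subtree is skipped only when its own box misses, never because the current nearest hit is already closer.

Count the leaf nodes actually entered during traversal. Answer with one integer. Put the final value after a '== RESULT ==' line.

Walk:
N0 x:[13,34] y:[44/3,27] z:[21/2,28] -> hit [44/3,27], descend [2, 3, 9, 11]
  N2 x:[13,39/2] y:[70/3,77/3] z:[12,28] -> miss, prune
  N3 x:[45/2,30] y:[56/3,74/3] z:[37/2,53/2] -> hit [45/2,74/3], descend [1, 4, 5]
    N1 x:[57/2,30] y:[59/3,68/3] z:[22,53/2] -> miss, prune
    N4 x:[25,55/2] y:[21,74/3] z:[37/2,22] -> miss, prune
    N5 x:[45/2,25] y:[56/3,73/3] z:[43/2,53/2] -> hit [45/2,73/3] leaf, test {P1(miss), P5@t=24, P10(miss)}
  N9 x:[29,34] y:[44/3,27] z:[21/2,27] -> miss, prune
  N11 x:[14,17] y:[44/3,56/3] z:[13,51/2] -> hit [44/3,17] leaf, test {P4(miss), P7(miss)}

order=[0, 2, 3, 1, 4, 5, 9, 11]  |boxes|=8  |leaves|=2  hit=P5

== RESULT ==
2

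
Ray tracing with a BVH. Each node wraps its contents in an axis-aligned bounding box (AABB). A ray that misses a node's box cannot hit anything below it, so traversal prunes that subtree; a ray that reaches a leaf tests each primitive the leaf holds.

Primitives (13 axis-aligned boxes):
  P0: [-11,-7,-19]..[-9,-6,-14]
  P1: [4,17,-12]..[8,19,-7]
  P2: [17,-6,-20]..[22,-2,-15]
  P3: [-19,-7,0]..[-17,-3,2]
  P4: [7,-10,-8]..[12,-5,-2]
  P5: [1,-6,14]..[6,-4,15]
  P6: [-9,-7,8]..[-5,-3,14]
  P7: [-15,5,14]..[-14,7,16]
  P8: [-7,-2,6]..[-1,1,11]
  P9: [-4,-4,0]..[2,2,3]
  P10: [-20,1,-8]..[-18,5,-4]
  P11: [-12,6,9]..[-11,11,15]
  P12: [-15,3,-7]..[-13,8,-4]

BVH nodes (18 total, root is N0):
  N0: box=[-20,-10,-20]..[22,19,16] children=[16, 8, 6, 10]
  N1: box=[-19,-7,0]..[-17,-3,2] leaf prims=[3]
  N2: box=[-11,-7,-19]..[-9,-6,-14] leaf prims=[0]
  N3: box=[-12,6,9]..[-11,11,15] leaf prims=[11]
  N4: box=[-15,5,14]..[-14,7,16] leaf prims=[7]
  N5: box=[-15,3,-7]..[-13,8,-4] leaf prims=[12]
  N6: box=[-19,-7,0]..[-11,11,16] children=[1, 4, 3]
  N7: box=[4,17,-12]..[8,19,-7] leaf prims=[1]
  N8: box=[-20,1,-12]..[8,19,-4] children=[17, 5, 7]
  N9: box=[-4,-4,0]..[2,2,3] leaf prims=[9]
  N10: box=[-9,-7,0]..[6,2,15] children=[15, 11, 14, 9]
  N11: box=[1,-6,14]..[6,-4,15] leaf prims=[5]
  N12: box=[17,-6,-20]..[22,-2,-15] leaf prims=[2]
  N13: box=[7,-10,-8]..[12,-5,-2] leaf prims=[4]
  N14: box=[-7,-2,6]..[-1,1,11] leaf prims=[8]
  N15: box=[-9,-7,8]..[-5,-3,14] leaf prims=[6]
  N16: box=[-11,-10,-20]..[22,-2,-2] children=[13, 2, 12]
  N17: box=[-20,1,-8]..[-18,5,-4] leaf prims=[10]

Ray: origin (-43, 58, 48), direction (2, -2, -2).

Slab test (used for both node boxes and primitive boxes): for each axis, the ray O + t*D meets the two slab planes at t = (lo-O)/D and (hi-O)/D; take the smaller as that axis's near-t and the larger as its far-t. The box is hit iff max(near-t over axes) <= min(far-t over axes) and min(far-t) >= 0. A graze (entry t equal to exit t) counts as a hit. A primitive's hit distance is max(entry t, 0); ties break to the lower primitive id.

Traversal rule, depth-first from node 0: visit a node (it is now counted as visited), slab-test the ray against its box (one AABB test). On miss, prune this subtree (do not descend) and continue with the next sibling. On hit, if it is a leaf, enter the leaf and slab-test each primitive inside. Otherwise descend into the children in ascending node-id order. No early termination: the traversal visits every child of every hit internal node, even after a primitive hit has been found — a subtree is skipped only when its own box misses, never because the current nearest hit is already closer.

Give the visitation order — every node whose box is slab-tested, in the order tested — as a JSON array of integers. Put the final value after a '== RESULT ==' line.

Trace the traversal:
N0 x:[23/2,65/2] y:[39/2,34] z:[16,34] -> hit [39/2,65/2], descend [6, 8, 10, 16]
  N6 x:[12,16] y:[47/2,65/2] z:[16,24] -> miss, prune
  N8 x:[23/2,51/2] y:[39/2,57/2] z:[26,30] -> miss, prune
  N10 x:[17,49/2] y:[28,65/2] z:[33/2,24] -> miss, prune
  N16 x:[16,65/2] y:[30,34] z:[25,34] -> hit [30,65/2], descend [2, 12, 13]
    N2 x:[16,17] y:[32,65/2] z:[31,67/2] -> miss, prune
    N12 x:[30,65/2] y:[30,32] z:[63/2,34] -> hit [63/2,32] leaf, test {P2@t=63/2}
    N13 x:[25,55/2] y:[63/2,34] z:[25,28] -> miss, prune

Visited [0, 6, 8, 10, 16, 2, 12, 13]. Tests: 8 box, 1 leaf. Nearest: P2.

== RESULT ==
[0, 6, 8, 10, 16, 2, 12, 13]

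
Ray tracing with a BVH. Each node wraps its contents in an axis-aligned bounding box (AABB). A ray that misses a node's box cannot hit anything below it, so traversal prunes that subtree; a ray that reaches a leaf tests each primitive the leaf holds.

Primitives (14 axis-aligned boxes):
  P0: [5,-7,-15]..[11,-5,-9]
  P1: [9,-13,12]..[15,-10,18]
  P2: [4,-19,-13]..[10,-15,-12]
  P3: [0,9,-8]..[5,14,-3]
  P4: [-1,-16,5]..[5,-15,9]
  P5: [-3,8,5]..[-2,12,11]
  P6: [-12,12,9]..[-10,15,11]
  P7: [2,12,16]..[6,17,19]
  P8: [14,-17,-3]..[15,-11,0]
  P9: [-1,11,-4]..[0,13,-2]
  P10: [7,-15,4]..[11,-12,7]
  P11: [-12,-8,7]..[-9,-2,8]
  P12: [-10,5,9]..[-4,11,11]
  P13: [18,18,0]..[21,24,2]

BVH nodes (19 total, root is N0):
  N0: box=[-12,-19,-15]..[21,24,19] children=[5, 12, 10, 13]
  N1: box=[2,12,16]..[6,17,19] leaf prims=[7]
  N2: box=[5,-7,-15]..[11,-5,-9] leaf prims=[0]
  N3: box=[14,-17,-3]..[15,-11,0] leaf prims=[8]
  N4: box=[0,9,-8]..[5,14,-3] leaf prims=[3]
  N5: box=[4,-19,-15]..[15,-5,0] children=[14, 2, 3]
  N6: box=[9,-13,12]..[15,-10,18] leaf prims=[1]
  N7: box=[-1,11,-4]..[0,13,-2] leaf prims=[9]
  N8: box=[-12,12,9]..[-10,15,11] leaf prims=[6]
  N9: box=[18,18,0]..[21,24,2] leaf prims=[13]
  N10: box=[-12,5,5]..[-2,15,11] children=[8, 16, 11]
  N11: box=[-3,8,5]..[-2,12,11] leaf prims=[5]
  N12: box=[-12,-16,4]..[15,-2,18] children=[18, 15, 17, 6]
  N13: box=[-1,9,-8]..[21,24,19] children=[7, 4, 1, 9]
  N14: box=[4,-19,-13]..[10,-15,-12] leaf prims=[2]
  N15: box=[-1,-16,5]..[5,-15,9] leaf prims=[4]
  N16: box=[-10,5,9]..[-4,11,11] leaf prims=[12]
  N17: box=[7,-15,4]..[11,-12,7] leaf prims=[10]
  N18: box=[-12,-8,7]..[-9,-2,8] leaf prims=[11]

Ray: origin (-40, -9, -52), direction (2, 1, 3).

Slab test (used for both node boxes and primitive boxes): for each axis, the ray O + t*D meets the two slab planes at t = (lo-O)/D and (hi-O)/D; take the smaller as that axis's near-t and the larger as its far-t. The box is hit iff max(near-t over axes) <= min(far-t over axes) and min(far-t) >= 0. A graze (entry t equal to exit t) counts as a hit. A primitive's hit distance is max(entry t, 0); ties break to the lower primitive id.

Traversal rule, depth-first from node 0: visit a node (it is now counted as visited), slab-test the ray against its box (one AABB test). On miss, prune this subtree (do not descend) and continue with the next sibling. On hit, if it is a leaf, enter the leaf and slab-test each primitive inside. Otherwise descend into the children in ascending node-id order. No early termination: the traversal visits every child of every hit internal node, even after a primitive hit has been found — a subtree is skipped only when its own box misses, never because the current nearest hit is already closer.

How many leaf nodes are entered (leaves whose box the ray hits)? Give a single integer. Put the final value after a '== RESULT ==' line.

Traverse from the root:
N0 x:[14,61/2] y:[-10,33] z:[37/3,71/3] -> hit [14,71/3], descend [5, 10, 12, 13]
  N5 x:[22,55/2] y:[-10,4] z:[37/3,52/3] -> miss, prune
  N10 x:[14,19] y:[14,24] z:[19,21] -> hit [19,19], descend [8, 11, 16]
    N8 x:[14,15] y:[21,24] z:[61/3,21] -> miss, prune
    N11 x:[37/2,19] y:[17,21] z:[19,21] -> hit [19,19] leaf, test {P5@t=19}
    N16 x:[15,18] y:[14,20] z:[61/3,21] -> miss, prune
  N12 x:[14,55/2] y:[-7,7] z:[56/3,70/3] -> miss, prune
  N13 x:[39/2,61/2] y:[18,33] z:[44/3,71/3] -> hit [39/2,71/3], descend [1, 4, 7, 9]
    N1 x:[21,23] y:[21,26] z:[68/3,71/3] -> hit [68/3,23] leaf, test {P7@t=68/3}
    N4 x:[20,45/2] y:[18,23] z:[44/3,49/3] -> miss, prune
    N7 x:[39/2,20] y:[20,22] z:[16,50/3] -> miss, prune
    N9 x:[29,61/2] y:[27,33] z:[52/3,18] -> miss, prune

12 AABB tests over nodes [0, 5, 10, 8, 11, 16, 12, 13, 1, 4, 7, 9]; 2 leaves entered; closest P5.

== RESULT ==
2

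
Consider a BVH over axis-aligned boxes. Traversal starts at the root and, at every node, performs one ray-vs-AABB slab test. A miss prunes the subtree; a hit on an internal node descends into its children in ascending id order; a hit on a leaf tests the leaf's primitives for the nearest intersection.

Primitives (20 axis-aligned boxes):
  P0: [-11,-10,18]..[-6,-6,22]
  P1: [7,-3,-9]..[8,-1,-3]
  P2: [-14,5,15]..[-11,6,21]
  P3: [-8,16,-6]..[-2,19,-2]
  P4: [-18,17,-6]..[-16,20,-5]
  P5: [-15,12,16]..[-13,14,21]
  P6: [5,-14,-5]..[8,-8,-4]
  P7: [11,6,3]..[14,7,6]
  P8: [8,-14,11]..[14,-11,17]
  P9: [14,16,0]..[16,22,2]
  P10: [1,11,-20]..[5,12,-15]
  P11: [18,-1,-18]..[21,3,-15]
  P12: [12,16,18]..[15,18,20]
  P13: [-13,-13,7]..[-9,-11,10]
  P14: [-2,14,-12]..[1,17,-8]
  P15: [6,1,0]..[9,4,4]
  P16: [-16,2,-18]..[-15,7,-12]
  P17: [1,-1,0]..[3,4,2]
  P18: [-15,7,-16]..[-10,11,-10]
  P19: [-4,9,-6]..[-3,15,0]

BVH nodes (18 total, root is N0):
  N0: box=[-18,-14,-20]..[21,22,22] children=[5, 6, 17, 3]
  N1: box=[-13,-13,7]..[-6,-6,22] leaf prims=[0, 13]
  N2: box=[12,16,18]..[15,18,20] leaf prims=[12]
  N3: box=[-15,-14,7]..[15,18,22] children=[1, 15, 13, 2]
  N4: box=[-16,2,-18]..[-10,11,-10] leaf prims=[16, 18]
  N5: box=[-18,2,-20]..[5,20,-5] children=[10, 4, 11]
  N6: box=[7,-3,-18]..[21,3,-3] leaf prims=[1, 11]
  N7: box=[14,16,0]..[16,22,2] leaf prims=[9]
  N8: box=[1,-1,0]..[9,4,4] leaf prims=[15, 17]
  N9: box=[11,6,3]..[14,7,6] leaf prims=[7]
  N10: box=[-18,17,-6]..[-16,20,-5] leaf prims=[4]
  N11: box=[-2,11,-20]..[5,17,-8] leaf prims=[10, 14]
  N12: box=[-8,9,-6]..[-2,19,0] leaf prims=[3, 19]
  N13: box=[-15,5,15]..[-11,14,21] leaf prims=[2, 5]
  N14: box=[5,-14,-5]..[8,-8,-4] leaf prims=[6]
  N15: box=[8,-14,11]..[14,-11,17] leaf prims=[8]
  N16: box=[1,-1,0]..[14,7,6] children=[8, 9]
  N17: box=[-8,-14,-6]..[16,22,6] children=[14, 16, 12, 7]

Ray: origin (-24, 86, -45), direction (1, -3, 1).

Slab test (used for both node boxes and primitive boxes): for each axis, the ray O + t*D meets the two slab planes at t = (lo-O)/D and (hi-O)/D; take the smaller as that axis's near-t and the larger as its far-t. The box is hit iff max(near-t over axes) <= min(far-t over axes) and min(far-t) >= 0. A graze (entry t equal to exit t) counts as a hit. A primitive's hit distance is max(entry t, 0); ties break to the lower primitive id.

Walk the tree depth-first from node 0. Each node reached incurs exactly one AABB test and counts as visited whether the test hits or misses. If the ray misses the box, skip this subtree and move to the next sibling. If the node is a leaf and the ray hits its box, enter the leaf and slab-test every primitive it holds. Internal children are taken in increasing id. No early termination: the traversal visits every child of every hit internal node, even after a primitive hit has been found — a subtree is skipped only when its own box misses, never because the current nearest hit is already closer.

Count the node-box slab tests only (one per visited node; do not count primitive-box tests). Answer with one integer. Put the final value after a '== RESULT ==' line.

Trace the traversal:
N0 x:[6,45] y:[64/3,100/3] z:[25,67] -> hit [25,100/3], descend [3, 5, 6, 17]
  N3 x:[9,39] y:[68/3,100/3] z:[52,67] -> miss, prune
  N5 x:[6,29] y:[22,28] z:[25,40] -> hit [25,28], descend [4, 10, 11]
    N4 x:[8,14] y:[25,28] z:[27,35] -> miss, prune
    N10 x:[6,8] y:[22,23] z:[39,40] -> miss, prune
    N11 x:[22,29] y:[23,25] z:[25,37] -> hit [25,25] leaf, test {P10@t=25, P14(miss)}
  N6 x:[31,45] y:[83/3,89/3] z:[27,42] -> miss, prune
  N17 x:[16,40] y:[64/3,100/3] z:[39,51] -> miss, prune

Summary -> nodes [0, 3, 5, 4, 10, 11, 6, 17]; box-tests=8; leaf-entries=1; first=P10

== RESULT ==
8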